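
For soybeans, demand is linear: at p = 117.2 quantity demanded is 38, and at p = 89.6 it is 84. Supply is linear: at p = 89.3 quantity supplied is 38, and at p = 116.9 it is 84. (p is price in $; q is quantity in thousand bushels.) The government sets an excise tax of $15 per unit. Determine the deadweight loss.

Demand slope = (89.6 − 117.2)/(84 − 38) = −0.6, so p = 140 − 0.6q.
Supply slope = (116.9 − 89.3)/(84 − 38) = 0.6, so p = 66.5 + 0.6q.
Competitive equilibrium: 140 − 0.6q = 66.5 + 0.6q → q* = 61.25, p* = 103.25.
With the tax, the buyer price exceeds the seller price by 15: (140 − 0.6q) − (66.5 + 0.6q) = 15 → q' = 48.75.
Δq = 61.25 − 48.75 = 12.5; the wedge equals the tax, 15.
DWL = ½ × 12.5 × 15 = $93.75 thousand.

$93.75 thousand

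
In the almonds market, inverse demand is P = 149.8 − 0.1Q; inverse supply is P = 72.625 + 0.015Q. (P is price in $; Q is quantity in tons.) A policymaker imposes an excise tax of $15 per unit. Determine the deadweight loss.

$978.26

Competitive equilibrium: 149.8 − 0.1Q = 72.625 + 0.015Q → Q* = 671.087, P* = 82.6913.
With the tax, the buyer price exceeds the seller price by 15: (149.8 − 0.1Q) − (72.625 + 0.015Q) = 15 → Q' = 540.6522.
ΔQ = 671.087 − 540.6522 = 130.4348; the wedge equals the tax, 15.
DWL = ½ × 130.4348 × 15 = $978.26.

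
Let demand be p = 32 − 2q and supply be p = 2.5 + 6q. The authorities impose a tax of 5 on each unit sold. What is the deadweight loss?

Competitive equilibrium: 32 − 2q = 2.5 + 6q → q* = 3.6875, p* = 24.625.
With the tax, the buyer price exceeds the seller price by 5: (32 − 2q) − (2.5 + 6q) = 5 → q' = 3.0625.
Δq = 3.6875 − 3.0625 = 0.625; the wedge equals the tax, 5.
The triangle = ½ × 0.625 × 5 = 1.56.

1.56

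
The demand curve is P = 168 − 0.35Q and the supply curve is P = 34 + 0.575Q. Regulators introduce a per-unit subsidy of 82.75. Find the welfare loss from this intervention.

Competitive equilibrium: 168 − 0.35Q = 34 + 0.575Q → Q* = 144.86486, P* = 117.2973.
The subsidy lowers effective supply by 82.75: P = 0.575Q − 48.75.
New quantity: 168 − 0.35Q = 0.575Q − 48.75 → Q' = 234.32432.
Overproduction ΔQ = 234.32432 − 144.86486 = 89.45946; wedge = subsidy = 82.75.
DWL = ½ × 89.45946 × 82.75 = 3701.39.

3701.39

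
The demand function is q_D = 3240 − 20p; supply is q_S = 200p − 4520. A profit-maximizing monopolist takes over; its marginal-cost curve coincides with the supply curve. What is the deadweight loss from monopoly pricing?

40058.46

In inverse form: demand p = 162 − 0.05q, supply p = 22.6 + 0.005q.
Competitive equilibrium: 162 − 0.05q = 22.6 + 0.005q → q* = 2534.54545, p* = 35.27273.
Marginal revenue: MR = 162 − 0.1q. Set MR = MC: 162 − 0.1q = 22.6 + 0.005q → q_m = 1327.61905.
Price p_m = 162 − 0.05·1327.61905 = 95.61905; MC(q_m) = 22.6 + 0.005·1327.61905 = 29.2381.
Competitive q* = 2534.54545, so Δq = 1206.9264; wedge = 95.61905 − 29.2381 = 66.38095.
Welfare loss = ½ × 1206.9264 × 66.38095 = 40058.46.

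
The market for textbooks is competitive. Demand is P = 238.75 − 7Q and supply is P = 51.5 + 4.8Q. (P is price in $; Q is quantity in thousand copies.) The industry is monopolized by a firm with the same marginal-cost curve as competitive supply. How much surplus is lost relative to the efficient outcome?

$205.97 thousand

Competitive equilibrium: 238.75 − 7Q = 51.5 + 4.8Q → Q* = 15.8686, P* = 127.6695.
Marginal revenue: MR = 238.75 − 14Q. Set MR = MC: 238.75 − 14Q = 51.5 + 4.8Q → Q_m = 9.9601.
Price P_m = 238.75 − 7·9.9601 = 169.0293; MC(Q_m) = 51.5 + 4.8·9.9601 = 99.3085.
Competitive Q* = 15.8686, so ΔQ = 5.9085; wedge = 169.0293 − 99.3085 = 69.7208.
Welfare loss = ½ × 5.9085 × 69.7208 = $205.97 thousand.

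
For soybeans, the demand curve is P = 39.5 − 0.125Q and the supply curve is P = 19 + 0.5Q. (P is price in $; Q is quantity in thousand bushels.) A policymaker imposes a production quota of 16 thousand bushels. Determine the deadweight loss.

$88.20 thousand

Competitive equilibrium: 39.5 − 0.125Q = 19 + 0.5Q → Q* = 32.8, P* = 35.4.
At Q = 16: demand price = 39.5 − 0.125·16 = 37.5; supply price = 19 + 0.5·16 = 27.
ΔQ = 32.8 − 16 = 16.8; wedge = 37.5 − 27 = 10.5.
The triangle = ½ × 16.8 × 10.5 = $88.20 thousand.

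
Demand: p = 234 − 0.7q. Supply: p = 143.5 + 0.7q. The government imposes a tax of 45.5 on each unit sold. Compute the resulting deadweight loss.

Competitive equilibrium: 234 − 0.7q = 143.5 + 0.7q → q* = 64.6429, p* = 188.75.
With the tax, the buyer price exceeds the seller price by 45.5: (234 − 0.7q) − (143.5 + 0.7q) = 45.5 → q' = 32.1429.
Δq = 64.6429 − 32.1429 = 32.5; the wedge equals the tax, 45.5.
DWL = ½ × 32.5 × 45.5 = 739.375.

739.375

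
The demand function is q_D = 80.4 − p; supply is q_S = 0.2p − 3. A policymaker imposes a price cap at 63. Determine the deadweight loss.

In inverse form: demand p = 80.4 − q, supply p = 15 + 5q.
Competitive equilibrium: 80.4 − q = 15 + 5q → q* = 10.9, p* = 69.5.
At the ceiling p = 63, quantity supplied = (63 − 15)/5 = 9.6.
Willingness to pay at q' = 9.6: 80.4 − 1·9.6 = 70.8.
Δq = 10.9 − 9.6 = 1.3; wedge = 70.8 − 63 = 7.8.
DWL = ½ × 1.3 × 7.8 = 5.07.

5.07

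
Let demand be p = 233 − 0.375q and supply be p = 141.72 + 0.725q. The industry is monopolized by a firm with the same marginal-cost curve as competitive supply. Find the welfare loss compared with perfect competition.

Competitive equilibrium: 233 − 0.375q = 141.72 + 0.725q → q* = 82.9818, p* = 201.8818.
Marginal revenue: MR = 233 − 0.75q. Set MR = MC: 233 − 0.75q = 141.72 + 0.725q → q_m = 61.8847.
Price p_m = 233 − 0.375·61.8847 = 209.7932; MC(q_m) = 141.72 + 0.725·61.8847 = 186.5864.
Competitive q* = 82.9818, so Δq = 21.0971; wedge = 209.7932 − 186.5864 = 23.2068.
Deadweight loss = ½ × 21.0971 × 23.2068 = 244.80.

244.80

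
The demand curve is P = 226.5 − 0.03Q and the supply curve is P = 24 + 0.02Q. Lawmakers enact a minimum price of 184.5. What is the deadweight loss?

Competitive equilibrium: 226.5 − 0.03Q = 24 + 0.02Q → Q* = 4050, P* = 105.
At the floor P = 184.5, quantity demanded = (226.5 − 184.5)/0.03 = 1400.
Sellers' marginal cost at Q' = 1400: 24 + 0.02·1400 = 52.
ΔQ = 4050 − 1400 = 2650; wedge = 184.5 − 52 = 132.5.
Welfare loss = ½ × 2650 × 132.5 = 175562.50.

175562.50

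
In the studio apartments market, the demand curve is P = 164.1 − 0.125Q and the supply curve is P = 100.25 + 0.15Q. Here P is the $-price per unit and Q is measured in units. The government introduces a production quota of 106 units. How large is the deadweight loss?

$2189.25

Competitive equilibrium: 164.1 − 0.125Q = 100.25 + 0.15Q → Q* = 232.1818, P* = 135.0773.
At Q = 106: demand price = 164.1 − 0.125·106 = 150.85; supply price = 100.25 + 0.15·106 = 116.15.
ΔQ = 232.1818 − 106 = 126.1818; wedge = 150.85 − 116.15 = 34.7.
The triangle = ½ × 126.1818 × 34.7 = $2189.25.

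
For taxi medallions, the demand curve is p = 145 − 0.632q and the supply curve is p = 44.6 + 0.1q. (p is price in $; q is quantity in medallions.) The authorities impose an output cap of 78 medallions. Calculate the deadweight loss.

Competitive equilibrium: 145 − 0.632q = 44.6 + 0.1q → q* = 137.1585, p* = 58.3158.
At q = 78: demand price = 145 − 0.632·78 = 95.704; supply price = 44.6 + 0.1·78 = 52.4.
Δq = 137.1585 − 78 = 59.1585; wedge = 95.704 − 52.4 = 43.304.
Welfare loss = ½ × 59.1585 × 43.304 = $1280.90.

$1280.90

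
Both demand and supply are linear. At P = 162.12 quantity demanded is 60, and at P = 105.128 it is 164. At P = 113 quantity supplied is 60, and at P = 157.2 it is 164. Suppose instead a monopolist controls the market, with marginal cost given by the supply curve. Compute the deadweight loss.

770.86

Demand slope = (105.128 − 162.12)/(164 − 60) = −0.548, so P = 195 − 0.548Q.
Supply slope = (157.2 − 113)/(164 − 60) = 0.425, so P = 87.5 + 0.425Q.
Competitive equilibrium: 195 − 0.548Q = 87.5 + 0.425Q → Q* = 110.483, P* = 134.4553.
Marginal revenue: MR = 195 − 1.096Q. Set MR = MC: 195 − 1.096Q = 87.5 + 0.425Q → Q_m = 70.6772.
Price P_m = 195 − 0.548·70.6772 = 156.2689; MC(Q_m) = 87.5 + 0.425·70.6772 = 117.5378.
Competitive Q* = 110.483, so ΔQ = 39.8058; wedge = 156.2689 − 117.5378 = 38.7311.
Welfare loss = ½ × 39.8058 × 38.7311 = 770.86.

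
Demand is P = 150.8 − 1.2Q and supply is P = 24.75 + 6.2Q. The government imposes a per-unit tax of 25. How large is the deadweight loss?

Competitive equilibrium: 150.8 − 1.2Q = 24.75 + 6.2Q → Q* = 17.0338, P* = 130.3595.
With the tax, the buyer price exceeds the seller price by 25: (150.8 − 1.2Q) − (24.75 + 6.2Q) = 25 → Q' = 13.6554.
ΔQ = 17.0338 − 13.6554 = 3.3784; the wedge equals the tax, 25.
The triangle = ½ × 3.3784 × 25 = 42.23.

42.23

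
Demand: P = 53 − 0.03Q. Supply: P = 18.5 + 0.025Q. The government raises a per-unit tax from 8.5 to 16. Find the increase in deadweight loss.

1670.45

Competitive equilibrium: 53 − 0.03Q = 18.5 + 0.025Q → Q* = 627.2727, P* = 34.1818.
For a per-unit tax t: ΔQ = t/0.055, so DWL = ½·t·(t/0.055) = t²/0.11.
At t = 8.5: DWL = 656.8182. At t = 16: DWL = 2327.2727.
Increase = 2327.2727 − 656.8182 = 1670.45.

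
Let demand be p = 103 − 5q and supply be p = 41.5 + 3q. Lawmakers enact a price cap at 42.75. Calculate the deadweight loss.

Competitive equilibrium: 103 − 5q = 41.5 + 3q → q* = 7.6875, p* = 64.5625.
At the ceiling p = 42.75, quantity supplied = (42.75 − 41.5)/3 = 0.4167.
Willingness to pay at q' = 0.4167: 103 − 5·0.4167 = 100.9165.
Δq = 7.6875 − 0.4167 = 7.2708; wedge = 100.9165 − 42.75 = 58.1665.
DWL = ½ × 7.2708 × 58.1665 = 211.46.

211.46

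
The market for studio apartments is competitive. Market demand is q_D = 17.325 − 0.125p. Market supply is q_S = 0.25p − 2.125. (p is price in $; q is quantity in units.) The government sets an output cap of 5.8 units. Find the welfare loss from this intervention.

$152.51

In inverse form: demand p = 138.6 − 8q, supply p = 8.5 + 4q.
Competitive equilibrium: 138.6 − 8q = 8.5 + 4q → q* = 10.8417, p* = 51.8667.
At q = 5.8: demand price = 138.6 − 8·5.8 = 92.2; supply price = 8.5 + 4·5.8 = 31.7.
Δq = 10.8417 − 5.8 = 5.0417; wedge = 92.2 − 31.7 = 60.5.
Welfare loss = ½ × 5.0417 × 60.5 = $152.51.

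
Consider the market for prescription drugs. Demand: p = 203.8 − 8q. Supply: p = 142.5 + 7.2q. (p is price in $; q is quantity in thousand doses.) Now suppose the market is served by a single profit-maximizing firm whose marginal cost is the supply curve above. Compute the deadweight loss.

Competitive equilibrium: 203.8 − 8q = 142.5 + 7.2q → q* = 4.0329, p* = 171.5368.
Marginal revenue: MR = 203.8 − 16q. Set MR = MC: 203.8 − 16q = 142.5 + 7.2q → q_m = 2.6422.
Price p_m = 203.8 − 8·2.6422 = 182.6624; MC(q_m) = 142.5 + 7.2·2.6422 = 161.5238.
Competitive q* = 4.0329, so Δq = 1.3907; wedge = 182.6624 − 161.5238 = 21.1386.
DWL = ½ × 1.3907 × 21.1386 = $14.70 thousand.

$14.70 thousand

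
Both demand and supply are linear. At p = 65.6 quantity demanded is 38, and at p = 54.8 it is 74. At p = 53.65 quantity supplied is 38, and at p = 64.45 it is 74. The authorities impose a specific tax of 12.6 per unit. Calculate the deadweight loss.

Demand slope = (54.8 − 65.6)/(74 − 38) = −0.3, so p = 77 − 0.3q.
Supply slope = (64.45 − 53.65)/(74 − 38) = 0.3, so p = 42.25 + 0.3q.
Competitive equilibrium: 77 − 0.3q = 42.25 + 0.3q → q* = 57.9167, p* = 59.625.
With the tax, the buyer price exceeds the seller price by 12.6: (77 − 0.3q) − (42.25 + 0.3q) = 12.6 → q' = 36.9167.
Δq = 57.9167 − 36.9167 = 21; the wedge equals the tax, 12.6.
Welfare loss = ½ × 21 × 12.6 = 132.30.

132.30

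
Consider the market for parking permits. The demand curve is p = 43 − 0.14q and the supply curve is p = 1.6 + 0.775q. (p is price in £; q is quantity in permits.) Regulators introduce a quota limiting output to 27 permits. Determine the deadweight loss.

£152.31

Competitive equilibrium: 43 − 0.14q = 1.6 + 0.775q → q* = 45.2459, p* = 36.6656.
At q = 27: demand price = 43 − 0.14·27 = 39.22; supply price = 1.6 + 0.775·27 = 22.525.
Δq = 45.2459 − 27 = 18.2459; wedge = 39.22 − 22.525 = 16.695.
Welfare loss = ½ × 18.2459 × 16.695 = £152.31.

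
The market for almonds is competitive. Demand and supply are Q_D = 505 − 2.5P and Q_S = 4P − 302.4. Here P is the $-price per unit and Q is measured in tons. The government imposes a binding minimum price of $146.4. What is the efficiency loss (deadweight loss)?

$999.69

In inverse form: demand P = 202 − 0.4Q, supply P = 75.6 + 0.25Q.
Competitive equilibrium: 202 − 0.4Q = 75.6 + 0.25Q → Q* = 194.4615, P* = 124.2154.
At the floor P = 146.4, quantity demanded = (202 − 146.4)/0.4 = 139.
Sellers' marginal cost at Q' = 139: 75.6 + 0.25·139 = 110.35.
ΔQ = 194.4615 − 139 = 55.4615; wedge = 146.4 − 110.35 = 36.05.
Deadweight loss = ½ × 55.4615 × 36.05 = $999.69.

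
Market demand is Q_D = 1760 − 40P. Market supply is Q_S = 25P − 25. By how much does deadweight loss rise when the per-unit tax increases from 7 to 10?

In inverse form: demand P = 44 − 0.025Q, supply P = 1 + 0.04Q.
Competitive equilibrium: 44 − 0.025Q = 1 + 0.04Q → Q* = 661.5385, P* = 27.4615.
For a per-unit tax t: ΔQ = t/0.065, so DWL = ½·t·(t/0.065) = t²/0.13.
At t = 7: DWL = 376.923. At t = 10: DWL = 769.231.
Increase = 769.231 − 376.923 = 392.31.

392.31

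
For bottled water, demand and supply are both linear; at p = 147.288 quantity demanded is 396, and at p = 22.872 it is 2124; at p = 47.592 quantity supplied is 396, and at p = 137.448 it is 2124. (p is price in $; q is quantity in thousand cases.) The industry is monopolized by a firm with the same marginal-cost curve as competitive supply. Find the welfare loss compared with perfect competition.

$12047.78 thousand

Demand slope = (22.872 − 147.288)/(2124 − 396) = −0.072, so p = 175.8 − 0.072q.
Supply slope = (137.448 − 47.592)/(2124 − 396) = 0.052, so p = 27 + 0.052q.
Competitive equilibrium: 175.8 − 0.072q = 27 + 0.052q → q* = 1200, p* = 89.4.
Marginal revenue: MR = 175.8 − 0.144q. Set MR = MC: 175.8 − 0.144q = 27 + 0.052q → q_m = 759.18367.
Price p_m = 175.8 − 0.072·759.18367 = 121.13878; MC(q_m) = 27 + 0.052·759.18367 = 66.47755.
Competitive q* = 1200, so Δq = 440.81633; wedge = 121.13878 − 66.47755 = 54.66123.
Welfare loss = ½ × 440.81633 × 54.66123 = $12047.78 thousand.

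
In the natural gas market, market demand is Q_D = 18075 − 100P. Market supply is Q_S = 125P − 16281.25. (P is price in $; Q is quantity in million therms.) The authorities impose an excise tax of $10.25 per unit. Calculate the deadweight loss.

$2918.40 million

In inverse form: demand P = 180.75 − 0.01Q, supply P = 130.25 + 0.008Q.
Competitive equilibrium: 180.75 − 0.01Q = 130.25 + 0.008Q → Q* = 2805.5556, P* = 152.6944.
With the tax, the buyer price exceeds the seller price by 10.25: (180.75 − 0.01Q) − (130.25 + 0.008Q) = 10.25 → Q' = 2236.1111.
ΔQ = 2805.5556 − 2236.1111 = 569.4445; the wedge equals the tax, 10.25.
The triangle = ½ × 569.4445 × 10.25 = $2918.40 million.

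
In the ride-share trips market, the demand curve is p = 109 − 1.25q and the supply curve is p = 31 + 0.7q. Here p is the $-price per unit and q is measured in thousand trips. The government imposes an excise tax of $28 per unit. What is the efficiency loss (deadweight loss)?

Competitive equilibrium: 109 − 1.25q = 31 + 0.7q → q* = 40, p* = 59.
With the tax, the buyer price exceeds the seller price by 28: (109 − 1.25q) − (31 + 0.7q) = 28 → q' = 25.641.
Δq = 40 − 25.641 = 14.359; the wedge equals the tax, 28.
The triangle = ½ × 14.359 × 28 = $201.03 thousand.

$201.03 thousand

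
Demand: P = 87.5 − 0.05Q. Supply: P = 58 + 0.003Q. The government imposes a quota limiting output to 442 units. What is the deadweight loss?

348.05

Competitive equilibrium: 87.5 − 0.05Q = 58 + 0.003Q → Q* = 556.6038, P* = 59.6698.
At Q = 442: demand price = 87.5 − 0.05·442 = 65.4; supply price = 58 + 0.003·442 = 59.326.
ΔQ = 556.6038 − 442 = 114.6038; wedge = 65.4 − 59.326 = 6.074.
DWL = ½ × 114.6038 × 6.074 = 348.05.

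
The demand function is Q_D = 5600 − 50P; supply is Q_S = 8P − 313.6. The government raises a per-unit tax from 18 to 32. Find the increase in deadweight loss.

2413.79

In inverse form: demand P = 112 − 0.02Q, supply P = 39.2 + 0.125Q.
Competitive equilibrium: 112 − 0.02Q = 39.2 + 0.125Q → Q* = 502.069, P* = 101.9586.
For a per-unit tax t: ΔQ = t/0.145, so DWL = ½·t·(t/0.145) = t²/0.29.
At t = 18: DWL = 1117.241. At t = 32: DWL = 3531.034.
Increase = 3531.034 − 1117.241 = 2413.79.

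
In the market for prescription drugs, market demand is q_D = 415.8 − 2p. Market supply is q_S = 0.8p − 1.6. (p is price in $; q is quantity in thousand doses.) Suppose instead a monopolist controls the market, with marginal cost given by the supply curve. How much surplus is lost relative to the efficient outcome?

$598.16 thousand

In inverse form: demand p = 207.9 − 0.5q, supply p = 2 + 1.25q.
Competitive equilibrium: 207.9 − 0.5q = 2 + 1.25q → q* = 117.6571, p* = 149.0714.
Marginal revenue: MR = 207.9 − q. Set MR = MC: 207.9 − q = 2 + 1.25q → q_m = 91.5111.
Price p_m = 207.9 − 0.5·91.5111 = 162.1445; MC(q_m) = 2 + 1.25·91.5111 = 116.3889.
Competitive q* = 117.6571, so Δq = 26.146; wedge = 162.1445 − 116.3889 = 45.7556.
DWL = ½ × 26.146 × 45.7556 = $598.16 thousand.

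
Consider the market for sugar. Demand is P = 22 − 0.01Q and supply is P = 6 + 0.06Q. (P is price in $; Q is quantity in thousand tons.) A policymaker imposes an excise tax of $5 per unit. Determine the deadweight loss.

Competitive equilibrium: 22 − 0.01Q = 6 + 0.06Q → Q* = 228.5714, P* = 19.7143.
With the tax, the buyer price exceeds the seller price by 5: (22 − 0.01Q) − (6 + 0.06Q) = 5 → Q' = 157.1429.
ΔQ = 228.5714 − 157.1429 = 71.4285; the wedge equals the tax, 5.
The triangle = ½ × 71.4285 × 5 = $178.57 thousand.

$178.57 thousand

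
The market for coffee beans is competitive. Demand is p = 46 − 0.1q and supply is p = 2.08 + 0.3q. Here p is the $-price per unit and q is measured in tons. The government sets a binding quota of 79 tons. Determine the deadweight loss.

Competitive equilibrium: 46 − 0.1q = 2.08 + 0.3q → q* = 109.8, p* = 35.02.
At q = 79: demand price = 46 − 0.1·79 = 38.1; supply price = 2.08 + 0.3·79 = 25.78.
Δq = 109.8 − 79 = 30.8; wedge = 38.1 − 25.78 = 12.32.
Welfare loss = ½ × 30.8 × 12.32 = $189.728.

$189.728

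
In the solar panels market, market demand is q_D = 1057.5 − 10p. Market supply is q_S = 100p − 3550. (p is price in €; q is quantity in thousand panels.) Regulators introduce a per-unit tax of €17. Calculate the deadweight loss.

In inverse form: demand p = 105.75 − 0.1q, supply p = 35.5 + 0.01q.
Competitive equilibrium: 105.75 − 0.1q = 35.5 + 0.01q → q* = 638.6364, p* = 41.8864.
With the tax, the buyer price exceeds the seller price by 17: (105.75 − 0.1q) − (35.5 + 0.01q) = 17 → q' = 484.0909.
Δq = 638.6364 − 484.0909 = 154.5455; the wedge equals the tax, 17.
DWL = ½ × 154.5455 × 17 = €1313.64 thousand.

€1313.64 thousand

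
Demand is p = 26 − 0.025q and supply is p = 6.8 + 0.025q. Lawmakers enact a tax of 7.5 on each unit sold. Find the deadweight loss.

562.50

Competitive equilibrium: 26 − 0.025q = 6.8 + 0.025q → q* = 384, p* = 16.4.
With the tax, the buyer price exceeds the seller price by 7.5: (26 − 0.025q) − (6.8 + 0.025q) = 7.5 → q' = 234.
Δq = 384 − 234 = 150; the wedge equals the tax, 7.5.
Welfare loss = ½ × 150 × 7.5 = 562.50.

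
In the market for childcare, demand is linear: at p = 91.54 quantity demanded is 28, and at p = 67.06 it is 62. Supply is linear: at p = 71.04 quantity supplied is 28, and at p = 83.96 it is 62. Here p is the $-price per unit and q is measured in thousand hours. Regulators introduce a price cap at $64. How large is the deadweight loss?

Demand slope = (67.06 − 91.54)/(62 − 28) = −0.72, so p = 111.7 − 0.72q.
Supply slope = (83.96 − 71.04)/(62 − 28) = 0.38, so p = 60.4 + 0.38q.
Competitive equilibrium: 111.7 − 0.72q = 60.4 + 0.38q → q* = 46.6364, p* = 78.1218.
At the ceiling p = 64, quantity supplied = (64 − 60.4)/0.38 = 9.4737.
Willingness to pay at q' = 9.4737: 111.7 − 0.72·9.4737 = 104.8789.
Δq = 46.6364 − 9.4737 = 37.1627; wedge = 104.8789 − 64 = 40.8789.
The triangle = ½ × 37.1627 × 40.8789 = $759.59 thousand.

$759.59 thousand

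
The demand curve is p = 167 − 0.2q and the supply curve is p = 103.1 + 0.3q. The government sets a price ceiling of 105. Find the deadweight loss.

Competitive equilibrium: 167 − 0.2q = 103.1 + 0.3q → q* = 127.8, p* = 141.44.
At the ceiling p = 105, quantity supplied = (105 − 103.1)/0.3 = 6.3333.
Willingness to pay at q' = 6.3333: 167 − 0.2·6.3333 = 165.7333.
Δq = 127.8 − 6.3333 = 121.4667; wedge = 165.7333 − 105 = 60.7333.
DWL = ½ × 121.4667 × 60.7333 = 3688.54.

3688.54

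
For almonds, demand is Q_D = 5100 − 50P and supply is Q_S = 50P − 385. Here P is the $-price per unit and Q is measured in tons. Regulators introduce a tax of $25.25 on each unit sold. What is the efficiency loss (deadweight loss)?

$7969.53

In inverse form: demand P = 102 − 0.02Q, supply P = 7.7 + 0.02Q.
Competitive equilibrium: 102 − 0.02Q = 7.7 + 0.02Q → Q* = 2357.5, P* = 54.85.
With the tax, the buyer price exceeds the seller price by 25.25: (102 − 0.02Q) − (7.7 + 0.02Q) = 25.25 → Q' = 1726.25.
ΔQ = 2357.5 − 1726.25 = 631.25; the wedge equals the tax, 25.25.
DWL = ½ × 631.25 × 25.25 = $7969.53.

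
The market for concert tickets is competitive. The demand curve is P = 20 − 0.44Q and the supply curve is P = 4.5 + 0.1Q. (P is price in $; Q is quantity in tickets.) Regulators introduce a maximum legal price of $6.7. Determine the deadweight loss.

$12.13

Competitive equilibrium: 20 − 0.44Q = 4.5 + 0.1Q → Q* = 28.7037, P* = 7.3704.
At the ceiling P = 6.7, quantity supplied = (6.7 − 4.5)/0.1 = 22.
Willingness to pay at Q' = 22: 20 − 0.44·22 = 10.32.
ΔQ = 28.7037 − 22 = 6.7037; wedge = 10.32 − 6.7 = 3.62.
Deadweight loss = ½ × 6.7037 × 3.62 = $12.13.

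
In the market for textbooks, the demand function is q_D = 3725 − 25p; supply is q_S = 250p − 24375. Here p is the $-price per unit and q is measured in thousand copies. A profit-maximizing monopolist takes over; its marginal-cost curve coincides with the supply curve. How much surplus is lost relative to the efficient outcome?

In inverse form: demand p = 149 − 0.04q, supply p = 97.5 + 0.004q.
Competitive equilibrium: 149 − 0.04q = 97.5 + 0.004q → q* = 1170.45455, p* = 102.18182.
Marginal revenue: MR = 149 − 0.08q. Set MR = MC: 149 − 0.08q = 97.5 + 0.004q → q_m = 613.09524.
Price p_m = 149 − 0.04·613.09524 = 124.47619; MC(q_m) = 97.5 + 0.004·613.09524 = 99.95238.
Competitive q* = 1170.45455, so Δq = 557.35931; wedge = 124.47619 − 99.95238 = 24.52381.
DWL = ½ × 557.35931 × 24.52381 = $6834.29 thousand.

$6834.29 thousand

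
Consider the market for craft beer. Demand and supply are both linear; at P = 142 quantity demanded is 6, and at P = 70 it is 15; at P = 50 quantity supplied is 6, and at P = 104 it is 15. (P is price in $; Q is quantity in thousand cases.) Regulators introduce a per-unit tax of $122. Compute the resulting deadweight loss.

$531.57 thousand

Demand slope = (70 − 142)/(15 − 6) = −8, so P = 190 − 8Q.
Supply slope = (104 − 50)/(15 − 6) = 6, so P = 14 + 6Q.
Competitive equilibrium: 190 − 8Q = 14 + 6Q → Q* = 12.5714, P* = 89.4286.
With the tax, the buyer price exceeds the seller price by 122: (190 − 8Q) − (14 + 6Q) = 122 → Q' = 3.8571.
ΔQ = 12.5714 − 3.8571 = 8.7143; the wedge equals the tax, 122.
The triangle = ½ × 8.7143 × 122 = $531.57 thousand.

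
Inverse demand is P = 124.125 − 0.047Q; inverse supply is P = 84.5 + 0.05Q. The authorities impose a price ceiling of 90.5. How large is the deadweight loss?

4036.91

Competitive equilibrium: 124.125 − 0.047Q = 84.5 + 0.05Q → Q* = 408.5052, P* = 104.9253.
At the ceiling P = 90.5, quantity supplied = (90.5 − 84.5)/0.05 = 120.
Willingness to pay at Q' = 120: 124.125 − 0.047·120 = 118.485.
ΔQ = 408.5052 − 120 = 288.5052; wedge = 118.485 − 90.5 = 27.985.
DWL = ½ × 288.5052 × 27.985 = 4036.91.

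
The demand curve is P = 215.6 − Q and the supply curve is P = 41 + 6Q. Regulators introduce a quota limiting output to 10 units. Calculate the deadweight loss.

781.51

Competitive equilibrium: 215.6 − Q = 41 + 6Q → Q* = 24.9429, P* = 190.6571.
At Q = 10: demand price = 215.6 − 1·10 = 205.6; supply price = 41 + 6·10 = 101.
ΔQ = 24.9429 − 10 = 14.9429; wedge = 205.6 − 101 = 104.6.
Deadweight loss = ½ × 14.9429 × 104.6 = 781.51.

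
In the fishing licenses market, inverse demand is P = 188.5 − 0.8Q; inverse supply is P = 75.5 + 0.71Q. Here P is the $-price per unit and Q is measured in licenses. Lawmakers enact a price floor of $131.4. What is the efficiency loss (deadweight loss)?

Competitive equilibrium: 188.5 − 0.8Q = 75.5 + 0.71Q → Q* = 74.8344, P* = 128.6325.
At the floor P = 131.4, quantity demanded = (188.5 − 131.4)/0.8 = 71.375.
Sellers' marginal cost at Q' = 71.375: 75.5 + 0.71·71.375 = 126.1763.
ΔQ = 74.8344 − 71.375 = 3.4594; wedge = 131.4 − 126.1763 = 5.2237.
DWL = ½ × 3.4594 × 5.2237 = $9.04.

$9.04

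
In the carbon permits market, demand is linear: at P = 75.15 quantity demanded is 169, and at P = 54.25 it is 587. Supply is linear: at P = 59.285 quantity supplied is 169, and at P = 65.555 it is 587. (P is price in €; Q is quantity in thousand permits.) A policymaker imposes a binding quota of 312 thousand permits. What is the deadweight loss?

Demand slope = (54.25 − 75.15)/(587 − 169) = −0.05, so P = 83.6 − 0.05Q.
Supply slope = (65.555 − 59.285)/(587 − 169) = 0.015, so P = 56.75 + 0.015Q.
Competitive equilibrium: 83.6 − 0.05Q = 56.75 + 0.015Q → Q* = 413.0769, P* = 62.9462.
At Q = 312: demand price = 83.6 − 0.05·312 = 68; supply price = 56.75 + 0.015·312 = 61.43.
ΔQ = 413.0769 − 312 = 101.0769; wedge = 68 − 61.43 = 6.57.
DWL = ½ × 101.0769 × 6.57 = €332.04 thousand.

€332.04 thousand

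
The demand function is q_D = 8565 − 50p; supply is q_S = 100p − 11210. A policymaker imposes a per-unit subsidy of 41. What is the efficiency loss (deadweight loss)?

In inverse form: demand p = 171.3 − 0.02q, supply p = 112.1 + 0.01q.
Competitive equilibrium: 171.3 − 0.02q = 112.1 + 0.01q → q* = 1973.3333, p* = 131.8333.
The subsidy lowers effective supply by 41: p = 71.1 + 0.01q.
New quantity: 171.3 − 0.02q = 71.1 + 0.01q → q' = 3340.
Overproduction Δq = 3340 − 1973.3333 = 1366.6667; wedge = subsidy = 41.
Welfare loss = ½ × 1366.6667 × 41 = 28016.67.

28016.67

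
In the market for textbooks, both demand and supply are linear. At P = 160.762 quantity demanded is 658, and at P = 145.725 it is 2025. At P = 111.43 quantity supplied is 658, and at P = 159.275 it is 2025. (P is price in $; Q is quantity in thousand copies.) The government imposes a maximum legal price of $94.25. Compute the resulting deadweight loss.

Demand slope = (145.725 − 160.762)/(2025 − 658) = −0.011, so P = 168 − 0.011Q.
Supply slope = (159.275 − 111.43)/(2025 − 658) = 0.035, so P = 88.4 + 0.035Q.
Competitive equilibrium: 168 − 0.011Q = 88.4 + 0.035Q → Q* = 1730.43478, P* = 148.96522.
At the ceiling P = 94.25, quantity supplied = (94.25 − 88.4)/0.035 = 167.14286.
Willingness to pay at Q' = 167.14286: 168 − 0.011·167.14286 = 166.16143.
ΔQ = 1730.43478 − 167.14286 = 1563.29192; wedge = 166.16143 − 94.25 = 71.91143.
Deadweight loss = ½ × 1563.29192 × 71.91143 = $56209.28 thousand.

$56209.28 thousand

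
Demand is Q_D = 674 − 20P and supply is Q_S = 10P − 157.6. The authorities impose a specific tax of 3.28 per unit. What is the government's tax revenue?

320.57

In inverse form: demand P = 33.7 − 0.05Q, supply P = 15.76 + 0.1Q.
Competitive equilibrium: 33.7 − 0.05Q = 15.76 + 0.1Q → Q* = 119.6, P* = 27.72.
With the tax, the buyer price exceeds the seller price by 3.28: (33.7 − 0.05Q) − (15.76 + 0.1Q) = 3.28 → Q' = 97.7333.
Tax revenue = 3.28 × 97.7333 = 320.57.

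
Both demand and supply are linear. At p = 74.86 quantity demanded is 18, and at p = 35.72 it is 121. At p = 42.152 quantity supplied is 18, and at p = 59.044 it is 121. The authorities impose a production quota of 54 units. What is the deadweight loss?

158.31

Demand slope = (35.72 − 74.86)/(121 − 18) = −0.38, so p = 81.7 − 0.38q.
Supply slope = (59.044 − 42.152)/(121 − 18) = 0.164, so p = 39.2 + 0.164q.
Competitive equilibrium: 81.7 − 0.38q = 39.2 + 0.164q → q* = 78.125, p* = 52.0125.
At q = 54: demand price = 81.7 − 0.38·54 = 61.18; supply price = 39.2 + 0.164·54 = 48.056.
Δq = 78.125 − 54 = 24.125; wedge = 61.18 − 48.056 = 13.124.
DWL = ½ × 24.125 × 13.124 = 158.31.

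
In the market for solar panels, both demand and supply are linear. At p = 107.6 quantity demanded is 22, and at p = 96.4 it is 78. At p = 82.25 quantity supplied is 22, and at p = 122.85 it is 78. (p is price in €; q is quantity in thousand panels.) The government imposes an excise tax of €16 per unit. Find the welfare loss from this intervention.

€138.38 thousand

Demand slope = (96.4 − 107.6)/(78 − 22) = −0.2, so p = 112 − 0.2q.
Supply slope = (122.85 − 82.25)/(78 − 22) = 0.725, so p = 66.3 + 0.725q.
Competitive equilibrium: 112 − 0.2q = 66.3 + 0.725q → q* = 49.4054, p* = 102.1189.
With the tax, the buyer price exceeds the seller price by 16: (112 − 0.2q) − (66.3 + 0.725q) = 16 → q' = 32.1081.
Δq = 49.4054 − 32.1081 = 17.2973; the wedge equals the tax, 16.
Deadweight loss = ½ × 17.2973 × 16 = €138.38 thousand.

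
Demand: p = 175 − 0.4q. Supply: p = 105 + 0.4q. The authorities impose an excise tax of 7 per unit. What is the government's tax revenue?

551.25

Competitive equilibrium: 175 − 0.4q = 105 + 0.4q → q* = 87.5, p* = 140.
With the tax, the buyer price exceeds the seller price by 7: (175 − 0.4q) − (105 + 0.4q) = 7 → q' = 78.75.
Tax revenue = 7 × 78.75 = 551.25.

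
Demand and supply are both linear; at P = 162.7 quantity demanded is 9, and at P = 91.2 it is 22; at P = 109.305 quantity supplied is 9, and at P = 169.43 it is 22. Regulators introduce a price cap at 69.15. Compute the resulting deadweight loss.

Demand slope = (91.2 − 162.7)/(22 − 9) = −5.5, so P = 212.2 − 5.5Q.
Supply slope = (169.43 − 109.305)/(22 − 9) = 4.625, so P = 67.68 + 4.625Q.
Competitive equilibrium: 212.2 − 5.5Q = 67.68 + 4.625Q → Q* = 14.2736, P* = 133.6953.
At the ceiling P = 69.15, quantity supplied = (69.15 − 67.68)/4.625 = 0.3178.
Willingness to pay at Q' = 0.3178: 212.2 − 5.5·0.3178 = 210.4521.
ΔQ = 14.2736 − 0.3178 = 13.9558; wedge = 210.4521 − 69.15 = 141.3021.
The triangle = ½ × 13.9558 × 141.3021 = 985.99.

985.99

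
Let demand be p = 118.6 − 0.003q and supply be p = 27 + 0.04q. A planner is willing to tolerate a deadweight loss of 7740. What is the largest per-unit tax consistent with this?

Competitive equilibrium: 118.6 − 0.003q = 27 + 0.04q → q* = 2130.2326, p* = 112.2093.
A tax t gives Δq = t/0.043 and wedge t, so DWL = t²/0.086.
t²/0.086 = 7740 → t² = 665.64 → t = 25.8.

25.8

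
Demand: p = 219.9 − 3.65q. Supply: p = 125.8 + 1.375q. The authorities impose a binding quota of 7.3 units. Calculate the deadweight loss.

Competitive equilibrium: 219.9 − 3.65q = 125.8 + 1.375q → q* = 18.7264, p* = 151.5488.
At q = 7.3: demand price = 219.9 − 3.65·7.3 = 193.255; supply price = 125.8 + 1.375·7.3 = 135.8375.
Δq = 18.7264 − 7.3 = 11.4264; wedge = 193.255 − 135.8375 = 57.4175.
Welfare loss = ½ × 11.4264 × 57.4175 = 328.04.

328.04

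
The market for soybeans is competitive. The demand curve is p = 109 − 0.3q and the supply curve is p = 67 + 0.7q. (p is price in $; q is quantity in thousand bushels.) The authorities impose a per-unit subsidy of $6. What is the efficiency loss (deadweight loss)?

Competitive equilibrium: 109 − 0.3q = 67 + 0.7q → q* = 42, p* = 96.4.
The subsidy lowers effective supply by 6: p = 61 + 0.7q.
New quantity: 109 − 0.3q = 61 + 0.7q → q' = 48.
Overproduction Δq = 48 − 42 = 6; wedge = subsidy = 6.
Welfare loss = ½ × 6 × 6 = $18 thousand.

$18 thousand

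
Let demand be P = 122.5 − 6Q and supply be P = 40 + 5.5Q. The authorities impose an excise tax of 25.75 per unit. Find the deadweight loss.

Competitive equilibrium: 122.5 − 6Q = 40 + 5.5Q → Q* = 7.1739, P* = 79.4565.
With the tax, the buyer price exceeds the seller price by 25.75: (122.5 − 6Q) − (40 + 5.5Q) = 25.75 → Q' = 4.9348.
ΔQ = 7.1739 − 4.9348 = 2.2391; the wedge equals the tax, 25.75.
DWL = ½ × 2.2391 × 25.75 = 28.83.

28.83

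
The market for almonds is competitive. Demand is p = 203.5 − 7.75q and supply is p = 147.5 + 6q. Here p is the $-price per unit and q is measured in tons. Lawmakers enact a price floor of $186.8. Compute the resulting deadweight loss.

Competitive equilibrium: 203.5 − 7.75q = 147.5 + 6q → q* = 4.0727, p* = 171.9364.
At the floor p = 186.8, quantity demanded = (203.5 − 186.8)/7.75 = 2.1548.
Sellers' marginal cost at q' = 2.1548: 147.5 + 6·2.1548 = 160.4288.
Δq = 4.0727 − 2.1548 = 1.9179; wedge = 186.8 − 160.4288 = 26.3712.
The triangle = ½ × 1.9179 × 26.3712 = $25.29.

$25.29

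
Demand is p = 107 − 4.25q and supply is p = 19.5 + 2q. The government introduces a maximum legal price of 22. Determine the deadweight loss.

508.01

Competitive equilibrium: 107 − 4.25q = 19.5 + 2q → q* = 14, p* = 47.5.
At the ceiling p = 22, quantity supplied = (22 − 19.5)/2 = 1.25.
Willingness to pay at q' = 1.25: 107 − 4.25·1.25 = 101.6875.
Δq = 14 − 1.25 = 12.75; wedge = 101.6875 − 22 = 79.6875.
Deadweight loss = ½ × 12.75 × 79.6875 = 508.01.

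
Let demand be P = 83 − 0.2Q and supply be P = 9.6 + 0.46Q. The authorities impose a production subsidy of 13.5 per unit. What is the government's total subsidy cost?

Competitive equilibrium: 83 − 0.2Q = 9.6 + 0.46Q → Q* = 111.2121, P* = 60.7576.
The subsidy lowers effective supply by 13.5: P = 0.46Q − 3.9.
New quantity: 83 − 0.2Q = 0.46Q − 3.9 → Q' = 131.6667.
Total subsidy cost = 13.5 × 131.6667 = 1777.50.

1777.50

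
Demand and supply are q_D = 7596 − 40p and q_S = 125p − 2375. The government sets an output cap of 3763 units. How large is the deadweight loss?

33073.51

In inverse form: demand p = 189.9 − 0.025q, supply p = 19 + 0.008q.
Competitive equilibrium: 189.9 − 0.025q = 19 + 0.008q → q* = 5178.7879, p* = 60.4303.
At q = 3763: demand price = 189.9 − 0.025·3763 = 95.825; supply price = 19 + 0.008·3763 = 49.104.
Δq = 5178.7879 − 3763 = 1415.7879; wedge = 95.825 − 49.104 = 46.721.
The triangle = ½ × 1415.7879 × 46.721 = 33073.51.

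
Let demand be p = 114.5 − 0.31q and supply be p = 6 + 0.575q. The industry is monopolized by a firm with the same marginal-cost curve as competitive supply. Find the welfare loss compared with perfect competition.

447.58

Competitive equilibrium: 114.5 − 0.31q = 6 + 0.575q → q* = 122.5989, p* = 76.4944.
Marginal revenue: MR = 114.5 − 0.62q. Set MR = MC: 114.5 − 0.62q = 6 + 0.575q → q_m = 90.795.
Price p_m = 114.5 − 0.31·90.795 = 86.3536; MC(q_m) = 6 + 0.575·90.795 = 58.2071.
Competitive q* = 122.5989, so Δq = 31.8039; wedge = 86.3536 − 58.2071 = 28.1465.
Deadweight loss = ½ × 31.8039 × 28.1465 = 447.58.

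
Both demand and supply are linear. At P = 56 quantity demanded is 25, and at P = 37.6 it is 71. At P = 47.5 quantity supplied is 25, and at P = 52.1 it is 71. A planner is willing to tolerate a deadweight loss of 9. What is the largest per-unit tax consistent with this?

3

Demand slope = (37.6 − 56)/(71 − 25) = −0.4, so P = 66 − 0.4Q.
Supply slope = (52.1 − 47.5)/(71 − 25) = 0.1, so P = 45 + 0.1Q.
Competitive equilibrium: 66 − 0.4Q = 45 + 0.1Q → Q* = 42, P* = 49.2.
A tax t gives ΔQ = t/0.5 and wedge t, so DWL = t²/1.
t²/1 = 9 → t² = 9 → t = 3.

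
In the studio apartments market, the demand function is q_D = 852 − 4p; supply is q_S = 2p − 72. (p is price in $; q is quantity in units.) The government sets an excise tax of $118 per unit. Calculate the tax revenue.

In inverse form: demand p = 213 − 0.25q, supply p = 36 + 0.5q.
Competitive equilibrium: 213 − 0.25q = 36 + 0.5q → q* = 236, p* = 154.
With the tax, the buyer price exceeds the seller price by 118: (213 − 0.25q) − (36 + 0.5q) = 118 → q' = 78.6667.
Tax revenue = 118 × 78.6667 = $9282.67.

$9282.67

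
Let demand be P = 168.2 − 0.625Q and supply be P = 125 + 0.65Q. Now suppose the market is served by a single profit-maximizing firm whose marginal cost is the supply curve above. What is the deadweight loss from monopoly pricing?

Competitive equilibrium: 168.2 − 0.625Q = 125 + 0.65Q → Q* = 33.8824, P* = 147.0235.
Marginal revenue: MR = 168.2 − 1.25Q. Set MR = MC: 168.2 − 1.25Q = 125 + 0.65Q → Q_m = 22.7368.
Price P_m = 168.2 − 0.625·22.7368 = 153.9895; MC(Q_m) = 125 + 0.65·22.7368 = 139.7789.
Competitive Q* = 33.8824, so ΔQ = 11.1456; wedge = 153.9895 − 139.7789 = 14.2106.
DWL = ½ × 11.1456 × 14.2106 = 79.19.

79.19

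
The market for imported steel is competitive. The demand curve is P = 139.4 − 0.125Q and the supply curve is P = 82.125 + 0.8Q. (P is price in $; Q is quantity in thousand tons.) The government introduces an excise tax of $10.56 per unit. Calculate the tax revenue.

$533.31 thousand

Competitive equilibrium: 139.4 − 0.125Q = 82.125 + 0.8Q → Q* = 61.9189, P* = 131.6601.
With the tax, the buyer price exceeds the seller price by 10.56: (139.4 − 0.125Q) − (82.125 + 0.8Q) = 10.56 → Q' = 50.5027.
Tax revenue = 10.56 × 50.5027 = $533.31 thousand.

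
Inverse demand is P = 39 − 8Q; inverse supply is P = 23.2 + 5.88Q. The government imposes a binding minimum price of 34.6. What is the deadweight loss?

2.40

Competitive equilibrium: 39 − 8Q = 23.2 + 5.88Q → Q* = 1.1383, P* = 29.8934.
At the floor P = 34.6, quantity demanded = (39 − 34.6)/8 = 0.55.
Sellers' marginal cost at Q' = 0.55: 23.2 + 5.88·0.55 = 26.434.
ΔQ = 1.1383 − 0.55 = 0.5883; wedge = 34.6 − 26.434 = 8.166.
Deadweight loss = ½ × 0.5883 × 8.166 = 2.40.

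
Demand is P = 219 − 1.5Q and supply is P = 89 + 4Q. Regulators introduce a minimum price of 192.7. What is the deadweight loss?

Competitive equilibrium: 219 − 1.5Q = 89 + 4Q → Q* = 23.6364, P* = 183.5455.
At the floor P = 192.7, quantity demanded = (219 − 192.7)/1.5 = 17.5333.
Sellers' marginal cost at Q' = 17.5333: 89 + 4·17.5333 = 159.1332.
ΔQ = 23.6364 − 17.5333 = 6.1031; wedge = 192.7 − 159.1332 = 33.5668.
Welfare loss = ½ × 6.1031 × 33.5668 = 102.43.

102.43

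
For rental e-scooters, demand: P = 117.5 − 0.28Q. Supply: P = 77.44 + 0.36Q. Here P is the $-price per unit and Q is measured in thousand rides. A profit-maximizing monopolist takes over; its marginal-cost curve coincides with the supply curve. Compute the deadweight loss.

$116.13 thousand

Competitive equilibrium: 117.5 − 0.28Q = 77.44 + 0.36Q → Q* = 62.5938, P* = 99.9738.
Marginal revenue: MR = 117.5 − 0.56Q. Set MR = MC: 117.5 − 0.56Q = 77.44 + 0.36Q → Q_m = 43.5435.
Price P_m = 117.5 − 0.28·43.5435 = 105.3078; MC(Q_m) = 77.44 + 0.36·43.5435 = 93.1157.
Competitive Q* = 62.5938, so ΔQ = 19.0503; wedge = 105.3078 − 93.1157 = 12.1921.
DWL = ½ × 19.0503 × 12.1921 = $116.13 thousand.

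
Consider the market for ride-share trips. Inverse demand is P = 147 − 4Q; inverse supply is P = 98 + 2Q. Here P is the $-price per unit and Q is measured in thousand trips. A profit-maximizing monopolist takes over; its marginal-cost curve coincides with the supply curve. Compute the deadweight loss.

$32.01 thousand

Competitive equilibrium: 147 − 4Q = 98 + 2Q → Q* = 8.1667, P* = 114.3333.
Marginal revenue: MR = 147 − 8Q. Set MR = MC: 147 − 8Q = 98 + 2Q → Q_m = 4.9.
Price P_m = 147 − 4·4.9 = 127.4; MC(Q_m) = 98 + 2·4.9 = 107.8.
Competitive Q* = 8.1667, so ΔQ = 3.2667; wedge = 127.4 − 107.8 = 19.6.
Welfare loss = ½ × 3.2667 × 19.6 = $32.01 thousand.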